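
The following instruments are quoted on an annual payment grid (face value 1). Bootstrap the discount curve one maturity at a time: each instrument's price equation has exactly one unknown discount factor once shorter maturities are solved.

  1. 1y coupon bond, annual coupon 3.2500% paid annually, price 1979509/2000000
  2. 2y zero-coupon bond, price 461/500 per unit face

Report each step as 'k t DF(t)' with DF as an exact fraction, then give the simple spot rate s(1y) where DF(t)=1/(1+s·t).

1 1 4793/5000
2 2 461/500
s(1y) = (1/(4793/5000) − 1)/(1) = 207/4793 ≈ 4.3188%

step 1 [1y] bond c/1=13/400: DF=(1979509/2000000 − 13/400·(0))/(1+13/400) = 4793/5000 ≈ 0.958600
step 2 [2y] zero: DF = P = 461/500 ≈ 0.922000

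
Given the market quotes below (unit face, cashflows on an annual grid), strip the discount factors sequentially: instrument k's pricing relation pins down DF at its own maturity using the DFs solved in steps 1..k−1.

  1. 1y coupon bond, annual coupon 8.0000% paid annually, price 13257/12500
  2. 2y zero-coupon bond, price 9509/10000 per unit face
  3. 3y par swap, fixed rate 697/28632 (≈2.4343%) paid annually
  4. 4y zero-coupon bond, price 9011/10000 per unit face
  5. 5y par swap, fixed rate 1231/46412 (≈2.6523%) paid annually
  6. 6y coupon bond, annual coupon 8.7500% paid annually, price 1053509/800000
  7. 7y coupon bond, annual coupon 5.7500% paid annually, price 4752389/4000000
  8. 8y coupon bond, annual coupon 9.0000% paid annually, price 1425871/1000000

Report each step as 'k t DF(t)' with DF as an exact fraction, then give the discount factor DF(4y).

1 1 491/500
2 2 9509/10000
3 3 9303/10000
4 4 9011/10000
5 5 8769/10000
6 6 67/80
7 7 516/625
8 8 1969/2500
DF(4y) = 9011/10000 ≈ 0.901100

step 1 [1y] bond c/1=2/25: DF=(13257/12500 − 2/25·(0))/(1+2/25) = 491/500 ≈ 0.982000
step 2 [2y] zero: DF = P = 9509/10000 ≈ 0.950900
step 3 [3y] swap r/1=697/28632: DF=(1 − 697/28632·(0.982000+0.950900))/(1+697/28632) = 9303/10000 ≈ 0.930300
step 4 [4y] zero: DF = P = 9011/10000 ≈ 0.901100
step 5 [5y] swap r/1=1231/46412: DF=(1 − 1231/46412·(0.982000+0.950900+0.930300+0.901100))/(1+1231/46412) = 8769/10000 ≈ 0.876900
step 6 [6y] bond c/1=7/80: DF=(1053509/800000 − 7/80·(0.982000+0.950900+0.930300+0.901100+0.876900))/(1+7/80) = 67/80 ≈ 0.837500
step 7 [7y] bond c/1=23/400: DF=(4752389/4000000 − 23/400·(0.982000+0.950900+0.930300+0.901100+0.876900+0.837500))/(1+23/400) = 516/625 ≈ 0.825600
step 8 [8y] bond c/1=9/100: DF=(1425871/1000000 − 9/100·(0.982000+0.950900+0.930300+0.901100+0.876900+0.837500+0.825600))/(1+9/100) = 1969/2500 ≈ 0.787600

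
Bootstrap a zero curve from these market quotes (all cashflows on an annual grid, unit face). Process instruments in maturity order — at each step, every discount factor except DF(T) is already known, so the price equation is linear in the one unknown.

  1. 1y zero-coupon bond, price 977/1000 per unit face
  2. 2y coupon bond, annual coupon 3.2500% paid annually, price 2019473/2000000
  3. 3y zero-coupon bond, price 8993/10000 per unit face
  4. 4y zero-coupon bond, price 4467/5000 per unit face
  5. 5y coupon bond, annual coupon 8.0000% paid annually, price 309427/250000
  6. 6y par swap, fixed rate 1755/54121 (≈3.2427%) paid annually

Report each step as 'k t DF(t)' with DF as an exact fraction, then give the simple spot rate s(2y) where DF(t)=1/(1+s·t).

1 1 977/1000
2 2 592/625
3 3 8993/10000
4 4 4467/5000
5 5 8707/10000
6 6 1649/2000
s(2y) = (1/(592/625) − 1)/(2) = 33/1184 ≈ 2.7872%

step 1 [1y] zero: DF = P = 977/1000 ≈ 0.977000
step 2 [2y] bond c/1=13/400: DF=(2019473/2000000 − 13/400·(0.977000))/(1+13/400) = 592/625 ≈ 0.947200
step 3 [3y] zero: DF = P = 8993/10000 ≈ 0.899300
step 4 [4y] zero: DF = P = 4467/5000 ≈ 0.893400
step 5 [5y] bond c/1=2/25: DF=(309427/250000 − 2/25·(0.977000+0.947200+0.899300+0.893400))/(1+2/25) = 8707/10000 ≈ 0.870700
step 6 [6y] swap r/1=1755/54121: DF=(1 − 1755/54121·(0.977000+0.947200+0.899300+0.893400+0.870700))/(1+1755/54121) = 1649/2000 ≈ 0.824500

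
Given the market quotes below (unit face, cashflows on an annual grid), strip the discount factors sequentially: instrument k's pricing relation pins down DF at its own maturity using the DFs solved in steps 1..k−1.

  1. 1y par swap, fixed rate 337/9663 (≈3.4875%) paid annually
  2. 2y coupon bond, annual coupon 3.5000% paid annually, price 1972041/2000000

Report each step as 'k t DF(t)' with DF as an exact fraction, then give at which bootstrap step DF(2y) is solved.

1 1 9663/10000
2 2 23/25
DF(2y) is solved at step 2

step 1 [1y] swap r/1=337/9663: DF=(1 − 337/9663·(0))/(1+337/9663) = 9663/10000 ≈ 0.966300
step 2 [2y] bond c/1=7/200: DF=(1972041/2000000 − 7/200·(0.966300))/(1+7/200) = 23/25 ≈ 0.920000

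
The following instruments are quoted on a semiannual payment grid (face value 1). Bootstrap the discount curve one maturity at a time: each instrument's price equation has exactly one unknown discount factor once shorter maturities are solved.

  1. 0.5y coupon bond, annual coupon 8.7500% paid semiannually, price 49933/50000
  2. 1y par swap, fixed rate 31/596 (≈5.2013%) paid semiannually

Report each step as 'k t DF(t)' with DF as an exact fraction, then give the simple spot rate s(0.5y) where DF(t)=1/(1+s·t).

1 1/2 598/625
2 1 594/625
s(0.5y) = (1/(598/625) − 1)/(1/2) = 27/299 ≈ 9.0301%

step 1 [0.5y] bond c/2=7/160: DF=(49933/50000 − 7/160·(0))/(1+7/160) = 598/625 ≈ 0.956800
step 2 [1y] swap r/2=31/1192: DF=(1 − 31/1192·(0.956800))/(1+31/1192) = 594/625 ≈ 0.950400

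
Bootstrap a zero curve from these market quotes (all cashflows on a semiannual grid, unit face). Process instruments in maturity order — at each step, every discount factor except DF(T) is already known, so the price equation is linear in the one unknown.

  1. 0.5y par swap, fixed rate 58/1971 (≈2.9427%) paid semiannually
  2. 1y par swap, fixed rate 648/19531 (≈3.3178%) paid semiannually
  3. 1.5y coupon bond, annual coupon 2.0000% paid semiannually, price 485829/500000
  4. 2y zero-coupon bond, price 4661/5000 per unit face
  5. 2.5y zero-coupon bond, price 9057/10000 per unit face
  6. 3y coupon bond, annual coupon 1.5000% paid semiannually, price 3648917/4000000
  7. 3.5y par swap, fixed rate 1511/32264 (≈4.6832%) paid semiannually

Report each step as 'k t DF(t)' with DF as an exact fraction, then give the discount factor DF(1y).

step 1 [0.5y] swap r/2=29/1971: DF=(1 − 29/1971·(0))/(1+29/1971) = 1971/2000 ≈ 0.985500
step 2 [1y] swap r/2=324/19531: DF=(1 − 324/19531·(0.985500))/(1+324/19531) = 2419/2500 ≈ 0.967600
step 3 [1.5y] bond c/2=1/100: DF=(485829/500000 − 1/100·(0.985500+0.967600))/(1+1/100) = 9427/10000 ≈ 0.942700
step 4 [2y] zero: DF = P = 4661/5000 ≈ 0.932200
step 5 [2.5y] zero: DF = P = 9057/10000 ≈ 0.905700
step 6 [3y] bond c/2=3/400: DF=(3648917/4000000 − 3/400·(0.985500+0.967600+0.942700+0.932200+0.905700))/(1+3/400) = 4351/5000 ≈ 0.870200
step 7 [3.5y] swap r/2=1511/64528: DF=(1 − 1511/64528·(0.985500+0.967600+0.942700+0.932200+0.905700+0.870200))/(1+1511/64528) = 8489/10000 ≈ 0.848900

1 1/2 1971/2000
2 1 2419/2500
3 3/2 9427/10000
4 2 4661/5000
5 5/2 9057/10000
6 3 4351/5000
7 7/2 8489/10000
DF(1y) = 2419/2500 ≈ 0.967600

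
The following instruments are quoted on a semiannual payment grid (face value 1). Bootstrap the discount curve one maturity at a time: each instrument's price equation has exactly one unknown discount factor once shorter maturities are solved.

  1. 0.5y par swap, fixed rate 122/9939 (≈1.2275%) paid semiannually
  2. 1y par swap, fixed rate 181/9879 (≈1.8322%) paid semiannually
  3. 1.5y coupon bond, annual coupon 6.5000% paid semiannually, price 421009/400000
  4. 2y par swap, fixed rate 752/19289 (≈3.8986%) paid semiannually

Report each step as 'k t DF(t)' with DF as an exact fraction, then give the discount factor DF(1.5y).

step 1 [0.5y] swap r/2=61/9939: DF=(1 − 61/9939·(0))/(1+61/9939) = 9939/10000 ≈ 0.993900
step 2 [1y] swap r/2=181/19758: DF=(1 − 181/19758·(0.993900))/(1+181/19758) = 9819/10000 ≈ 0.981900
step 3 [1.5y] bond c/2=13/400: DF=(421009/400000 − 13/400·(0.993900+0.981900))/(1+13/400) = 2393/2500 ≈ 0.957200
step 4 [2y] swap r/2=376/19289: DF=(1 − 376/19289·(0.993900+0.981900+0.957200))/(1+376/19289) = 578/625 ≈ 0.924800

1 1/2 9939/10000
2 1 9819/10000
3 3/2 2393/2500
4 2 578/625
DF(1.5y) = 2393/2500 ≈ 0.957200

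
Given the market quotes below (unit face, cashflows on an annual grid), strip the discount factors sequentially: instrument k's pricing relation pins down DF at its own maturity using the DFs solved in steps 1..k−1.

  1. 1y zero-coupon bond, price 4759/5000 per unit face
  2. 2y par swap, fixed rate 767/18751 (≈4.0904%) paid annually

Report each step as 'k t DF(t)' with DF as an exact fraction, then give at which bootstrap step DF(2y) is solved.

1 1 4759/5000
2 2 9233/10000
DF(2y) is solved at step 2

step 1 [1y] zero: DF = P = 4759/5000 ≈ 0.951800
step 2 [2y] swap r/1=767/18751: DF=(1 − 767/18751·(0.951800))/(1+767/18751) = 9233/10000 ≈ 0.923300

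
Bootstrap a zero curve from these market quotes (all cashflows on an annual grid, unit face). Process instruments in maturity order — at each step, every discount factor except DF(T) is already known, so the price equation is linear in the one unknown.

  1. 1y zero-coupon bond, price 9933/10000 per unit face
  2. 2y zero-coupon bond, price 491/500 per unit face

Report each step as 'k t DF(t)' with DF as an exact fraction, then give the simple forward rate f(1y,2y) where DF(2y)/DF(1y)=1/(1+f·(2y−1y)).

step 1 [1y] zero: DF = P = 9933/10000 ≈ 0.993300
step 2 [2y] zero: DF = P = 491/500 ≈ 0.982000

1 1 9933/10000
2 2 491/500
f(1y,2y) = ((9933/10000)/(491/500) − 1)/(1) = 113/9820 ≈ 1.1507%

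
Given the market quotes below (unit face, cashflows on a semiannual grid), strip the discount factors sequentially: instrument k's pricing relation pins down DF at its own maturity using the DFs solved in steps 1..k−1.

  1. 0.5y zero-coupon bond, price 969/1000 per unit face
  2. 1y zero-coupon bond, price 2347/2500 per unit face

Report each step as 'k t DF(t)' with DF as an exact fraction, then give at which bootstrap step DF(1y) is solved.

1 1/2 969/1000
2 1 2347/2500
DF(1y) is solved at step 2

step 1 [0.5y] zero: DF = P = 969/1000 ≈ 0.969000
step 2 [1y] zero: DF = P = 2347/2500 ≈ 0.938800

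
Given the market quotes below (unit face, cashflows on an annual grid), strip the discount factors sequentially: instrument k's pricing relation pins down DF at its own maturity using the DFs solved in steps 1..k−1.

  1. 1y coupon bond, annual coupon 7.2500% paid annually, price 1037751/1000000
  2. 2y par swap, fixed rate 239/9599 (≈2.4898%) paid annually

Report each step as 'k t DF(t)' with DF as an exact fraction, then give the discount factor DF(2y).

1 1 2419/2500
2 2 4761/5000
DF(2y) = 4761/5000 ≈ 0.952200

step 1 [1y] bond c/1=29/400: DF=(1037751/1000000 − 29/400·(0))/(1+29/400) = 2419/2500 ≈ 0.967600
step 2 [2y] swap r/1=239/9599: DF=(1 − 239/9599·(0.967600))/(1+239/9599) = 4761/5000 ≈ 0.952200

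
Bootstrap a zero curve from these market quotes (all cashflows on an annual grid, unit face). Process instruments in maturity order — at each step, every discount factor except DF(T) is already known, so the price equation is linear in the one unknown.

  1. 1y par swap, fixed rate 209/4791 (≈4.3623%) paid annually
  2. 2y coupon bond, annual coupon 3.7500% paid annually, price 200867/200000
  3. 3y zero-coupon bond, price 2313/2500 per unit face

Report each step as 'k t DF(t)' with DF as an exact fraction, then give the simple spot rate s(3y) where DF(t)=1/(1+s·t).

1 1 4791/5000
2 2 4667/5000
3 3 2313/2500
s(3y) = (1/(2313/2500) − 1)/(3) = 187/6939 ≈ 2.6949%

step 1 [1y] swap r/1=209/4791: DF=(1 − 209/4791·(0))/(1+209/4791) = 4791/5000 ≈ 0.958200
step 2 [2y] bond c/1=3/80: DF=(200867/200000 − 3/80·(0.958200))/(1+3/80) = 4667/5000 ≈ 0.933400
step 3 [3y] zero: DF = P = 2313/2500 ≈ 0.925200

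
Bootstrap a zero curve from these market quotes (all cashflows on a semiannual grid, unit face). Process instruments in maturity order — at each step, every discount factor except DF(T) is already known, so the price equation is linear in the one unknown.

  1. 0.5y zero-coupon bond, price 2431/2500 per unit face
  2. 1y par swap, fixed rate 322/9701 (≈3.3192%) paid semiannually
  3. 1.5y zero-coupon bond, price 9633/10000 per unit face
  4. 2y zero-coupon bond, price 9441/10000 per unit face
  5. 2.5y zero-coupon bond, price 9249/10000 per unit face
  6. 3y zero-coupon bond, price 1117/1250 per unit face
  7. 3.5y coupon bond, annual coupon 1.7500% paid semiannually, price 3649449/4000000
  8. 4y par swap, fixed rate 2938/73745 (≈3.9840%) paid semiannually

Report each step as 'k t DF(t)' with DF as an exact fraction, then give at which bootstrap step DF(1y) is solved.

step 1 [0.5y] zero: DF = P = 2431/2500 ≈ 0.972400
step 2 [1y] swap r/2=161/9701: DF=(1 − 161/9701·(0.972400))/(1+161/9701) = 4839/5000 ≈ 0.967800
step 3 [1.5y] zero: DF = P = 9633/10000 ≈ 0.963300
step 4 [2y] zero: DF = P = 9441/10000 ≈ 0.944100
step 5 [2.5y] zero: DF = P = 9249/10000 ≈ 0.924900
step 6 [3y] zero: DF = P = 1117/1250 ≈ 0.893600
step 7 [3.5y] bond c/2=7/800: DF=(3649449/4000000 − 7/800·(0.972400+0.967800+0.963300+0.944100+0.924900+0.893600))/(1+7/800) = 8553/10000 ≈ 0.855300
step 8 [4y] swap r/2=1469/73745: DF=(1 − 1469/73745·(0.972400+0.967800+0.963300+0.944100+0.924900+0.893600+0.855300))/(1+1469/73745) = 8531/10000 ≈ 0.853100

1 1/2 2431/2500
2 1 4839/5000
3 3/2 9633/10000
4 2 9441/10000
5 5/2 9249/10000
6 3 1117/1250
7 7/2 8553/10000
8 4 8531/10000
DF(1y) is solved at step 2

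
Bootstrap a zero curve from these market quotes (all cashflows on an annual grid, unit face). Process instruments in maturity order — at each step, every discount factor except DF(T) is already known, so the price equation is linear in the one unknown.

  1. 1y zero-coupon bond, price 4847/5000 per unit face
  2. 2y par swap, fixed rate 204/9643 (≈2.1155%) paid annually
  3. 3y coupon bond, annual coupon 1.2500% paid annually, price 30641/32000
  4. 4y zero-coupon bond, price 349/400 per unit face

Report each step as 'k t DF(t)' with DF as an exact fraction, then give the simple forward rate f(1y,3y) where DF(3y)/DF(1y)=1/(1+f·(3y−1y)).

1 1 4847/5000
2 2 1199/1250
3 3 9219/10000
4 4 349/400
f(1y,3y) = ((4847/5000)/(9219/10000) − 1)/(2) = 475/18438 ≈ 2.5762%

step 1 [1y] zero: DF = P = 4847/5000 ≈ 0.969400
step 2 [2y] swap r/1=204/9643: DF=(1 − 204/9643·(0.969400))/(1+204/9643) = 1199/1250 ≈ 0.959200
step 3 [3y] bond c/1=1/80: DF=(30641/32000 − 1/80·(0.969400+0.959200))/(1+1/80) = 9219/10000 ≈ 0.921900
step 4 [4y] zero: DF = P = 349/400 ≈ 0.872500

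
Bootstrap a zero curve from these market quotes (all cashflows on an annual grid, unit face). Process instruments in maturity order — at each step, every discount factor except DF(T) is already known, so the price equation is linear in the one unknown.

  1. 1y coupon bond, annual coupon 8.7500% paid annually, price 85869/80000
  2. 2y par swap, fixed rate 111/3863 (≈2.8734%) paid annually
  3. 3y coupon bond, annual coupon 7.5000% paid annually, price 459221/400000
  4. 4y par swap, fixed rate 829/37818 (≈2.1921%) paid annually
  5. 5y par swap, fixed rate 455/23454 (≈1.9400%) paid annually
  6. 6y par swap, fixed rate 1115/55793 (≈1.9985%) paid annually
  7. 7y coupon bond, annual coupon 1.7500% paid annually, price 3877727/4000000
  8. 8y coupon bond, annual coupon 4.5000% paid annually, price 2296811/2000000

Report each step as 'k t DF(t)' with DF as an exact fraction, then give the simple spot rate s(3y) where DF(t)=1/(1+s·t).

step 1 [1y] bond c/1=7/80: DF=(85869/80000 − 7/80·(0))/(1+7/80) = 987/1000 ≈ 0.987000
step 2 [2y] swap r/1=111/3863: DF=(1 − 111/3863·(0.987000))/(1+111/3863) = 1889/2000 ≈ 0.944500
step 3 [3y] bond c/1=3/40: DF=(459221/400000 − 3/40·(0.987000+0.944500))/(1+3/40) = 2333/2500 ≈ 0.933200
step 4 [4y] swap r/1=829/37818: DF=(1 − 829/37818·(0.987000+0.944500+0.933200))/(1+829/37818) = 9171/10000 ≈ 0.917100
step 5 [5y] swap r/1=455/23454: DF=(1 − 455/23454·(0.987000+0.944500+0.933200+0.917100))/(1+455/23454) = 909/1000 ≈ 0.909000
step 6 [6y] swap r/1=1115/55793: DF=(1 − 1115/55793·(0.987000+0.944500+0.933200+0.917100+0.909000))/(1+1115/55793) = 1777/2000 ≈ 0.888500
step 7 [7y] bond c/1=7/400: DF=(3877727/4000000 − 7/400·(0.987000+0.944500+0.933200+0.917100+0.909000+0.888500))/(1+7/400) = 1071/1250 ≈ 0.856800
step 8 [8y] bond c/1=9/200: DF=(2296811/2000000 − 9/200·(0.987000+0.944500+0.933200+0.917100+0.909000+0.888500+0.856800))/(1+9/200) = 4109/5000 ≈ 0.821800

1 1 987/1000
2 2 1889/2000
3 3 2333/2500
4 4 9171/10000
5 5 909/1000
6 6 1777/2000
7 7 1071/1250
8 8 4109/5000
s(3y) = (1/(2333/2500) − 1)/(3) = 167/6999 ≈ 2.3861%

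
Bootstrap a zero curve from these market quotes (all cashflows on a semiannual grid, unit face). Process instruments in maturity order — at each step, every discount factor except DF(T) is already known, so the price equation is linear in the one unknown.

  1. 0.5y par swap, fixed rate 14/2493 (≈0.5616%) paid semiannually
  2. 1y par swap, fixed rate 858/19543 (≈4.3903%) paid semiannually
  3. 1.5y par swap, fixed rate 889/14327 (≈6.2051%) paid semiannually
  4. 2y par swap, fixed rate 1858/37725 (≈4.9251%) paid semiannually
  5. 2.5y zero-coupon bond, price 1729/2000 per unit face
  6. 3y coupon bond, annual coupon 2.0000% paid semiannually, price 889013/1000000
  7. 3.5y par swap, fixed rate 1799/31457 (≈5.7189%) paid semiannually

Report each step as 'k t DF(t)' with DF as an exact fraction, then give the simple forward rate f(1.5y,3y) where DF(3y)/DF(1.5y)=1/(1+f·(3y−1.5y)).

step 1 [0.5y] swap r/2=7/2493: DF=(1 − 7/2493·(0))/(1+7/2493) = 2493/2500 ≈ 0.997200
step 2 [1y] swap r/2=429/19543: DF=(1 − 429/19543·(0.997200))/(1+429/19543) = 9571/10000 ≈ 0.957100
step 3 [1.5y] swap r/2=889/28654: DF=(1 − 889/28654·(0.997200+0.957100))/(1+889/28654) = 9111/10000 ≈ 0.911100
step 4 [2y] swap r/2=929/37725: DF=(1 − 929/37725·(0.997200+0.957100+0.911100))/(1+929/37725) = 9071/10000 ≈ 0.907100
step 5 [2.5y] zero: DF = P = 1729/2000 ≈ 0.864500
step 6 [3y] bond c/2=1/100: DF=(889013/1000000 − 1/100·(0.997200+0.957100+0.911100+0.907100+0.864500))/(1+1/100) = 8343/10000 ≈ 0.834300
step 7 [3.5y] swap r/2=1799/62914: DF=(1 − 1799/62914·(0.997200+0.957100+0.911100+0.907100+0.864500+0.834300))/(1+1799/62914) = 8201/10000 ≈ 0.820100

1 1/2 2493/2500
2 1 9571/10000
3 3/2 9111/10000
4 2 9071/10000
5 5/2 1729/2000
6 3 8343/10000
7 7/2 8201/10000
f(1.5y,3y) = ((9111/10000)/(8343/10000) − 1)/(3/2) = 512/8343 ≈ 6.1369%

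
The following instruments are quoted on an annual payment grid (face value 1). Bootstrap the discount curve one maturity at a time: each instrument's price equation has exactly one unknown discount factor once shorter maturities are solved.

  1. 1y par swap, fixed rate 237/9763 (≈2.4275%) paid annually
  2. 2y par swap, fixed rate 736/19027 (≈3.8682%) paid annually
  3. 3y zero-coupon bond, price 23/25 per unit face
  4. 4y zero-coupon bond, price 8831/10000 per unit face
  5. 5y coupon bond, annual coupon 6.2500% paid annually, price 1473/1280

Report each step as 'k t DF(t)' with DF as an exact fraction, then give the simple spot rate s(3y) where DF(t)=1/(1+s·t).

step 1 [1y] swap r/1=237/9763: DF=(1 − 237/9763·(0))/(1+237/9763) = 9763/10000 ≈ 0.976300
step 2 [2y] swap r/1=736/19027: DF=(1 − 736/19027·(0.976300))/(1+736/19027) = 579/625 ≈ 0.926400
step 3 [3y] zero: DF = P = 23/25 ≈ 0.920000
step 4 [4y] zero: DF = P = 8831/10000 ≈ 0.883100
step 5 [5y] bond c/1=1/16: DF=(1473/1280 − 1/16·(0.976300+0.926400+0.920000+0.883100))/(1+1/16) = 8651/10000 ≈ 0.865100

1 1 9763/10000
2 2 579/625
3 3 23/25
4 4 8831/10000
5 5 8651/10000
s(3y) = (1/(23/25) − 1)/(3) = 2/69 ≈ 2.8986%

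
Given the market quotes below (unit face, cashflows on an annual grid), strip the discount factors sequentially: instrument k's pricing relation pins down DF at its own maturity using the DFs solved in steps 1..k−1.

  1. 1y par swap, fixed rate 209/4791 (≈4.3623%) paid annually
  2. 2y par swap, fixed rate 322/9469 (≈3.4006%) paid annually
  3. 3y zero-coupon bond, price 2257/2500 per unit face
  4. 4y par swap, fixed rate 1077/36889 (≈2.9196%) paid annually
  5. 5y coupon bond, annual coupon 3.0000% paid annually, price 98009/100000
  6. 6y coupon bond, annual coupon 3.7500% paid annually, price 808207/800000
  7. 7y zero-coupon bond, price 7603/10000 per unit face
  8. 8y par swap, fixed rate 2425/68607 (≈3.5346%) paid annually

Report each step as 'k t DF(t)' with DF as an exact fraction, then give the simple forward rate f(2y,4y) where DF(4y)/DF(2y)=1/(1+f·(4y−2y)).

step 1 [1y] swap r/1=209/4791: DF=(1 − 209/4791·(0))/(1+209/4791) = 4791/5000 ≈ 0.958200
step 2 [2y] swap r/1=322/9469: DF=(1 − 322/9469·(0.958200))/(1+322/9469) = 2339/2500 ≈ 0.935600
step 3 [3y] zero: DF = P = 2257/2500 ≈ 0.902800
step 4 [4y] swap r/1=1077/36889: DF=(1 − 1077/36889·(0.958200+0.935600+0.902800))/(1+1077/36889) = 8923/10000 ≈ 0.892300
step 5 [5y] bond c/1=3/100: DF=(98009/100000 − 3/100·(0.958200+0.935600+0.902800+0.892300))/(1+3/100) = 8441/10000 ≈ 0.844100
step 6 [6y] bond c/1=3/80: DF=(808207/800000 − 3/80·(0.958200+0.935600+0.902800+0.892300+0.844100))/(1+3/80) = 8099/10000 ≈ 0.809900
step 7 [7y] zero: DF = P = 7603/10000 ≈ 0.760300
step 8 [8y] swap r/1=2425/68607: DF=(1 − 2425/68607·(0.958200+0.935600+0.902800+0.892300+0.844100+0.809900+0.760300))/(1+2425/68607) = 303/400 ≈ 0.757500

1 1 4791/5000
2 2 2339/2500
3 3 2257/2500
4 4 8923/10000
5 5 8441/10000
6 6 8099/10000
7 7 7603/10000
8 8 303/400
f(2y,4y) = ((2339/2500)/(8923/10000) − 1)/(2) = 433/17846 ≈ 2.4263%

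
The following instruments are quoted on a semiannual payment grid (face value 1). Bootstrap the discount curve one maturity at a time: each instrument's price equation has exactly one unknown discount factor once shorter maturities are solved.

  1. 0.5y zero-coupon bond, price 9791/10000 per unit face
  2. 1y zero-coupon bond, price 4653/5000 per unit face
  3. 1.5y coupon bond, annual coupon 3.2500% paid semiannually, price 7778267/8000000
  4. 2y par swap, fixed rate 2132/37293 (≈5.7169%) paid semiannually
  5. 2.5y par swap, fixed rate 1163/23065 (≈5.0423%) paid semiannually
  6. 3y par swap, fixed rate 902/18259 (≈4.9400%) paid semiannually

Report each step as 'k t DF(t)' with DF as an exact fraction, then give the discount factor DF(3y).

step 1 [0.5y] zero: DF = P = 9791/10000 ≈ 0.979100
step 2 [1y] zero: DF = P = 4653/5000 ≈ 0.930600
step 3 [1.5y] bond c/2=13/800: DF=(7778267/8000000 − 13/800·(0.979100+0.930600))/(1+13/800) = 4631/5000 ≈ 0.926200
step 4 [2y] swap r/2=1066/37293: DF=(1 − 1066/37293·(0.979100+0.930600+0.926200))/(1+1066/37293) = 4467/5000 ≈ 0.893400
step 5 [2.5y] swap r/2=1163/46130: DF=(1 − 1163/46130·(0.979100+0.930600+0.926200+0.893400))/(1+1163/46130) = 8837/10000 ≈ 0.883700
step 6 [3y] swap r/2=451/18259: DF=(1 − 451/18259·(0.979100+0.930600+0.926200+0.893400+0.883700))/(1+451/18259) = 8647/10000 ≈ 0.864700

1 1/2 9791/10000
2 1 4653/5000
3 3/2 4631/5000
4 2 4467/5000
5 5/2 8837/10000
6 3 8647/10000
DF(3y) = 8647/10000 ≈ 0.864700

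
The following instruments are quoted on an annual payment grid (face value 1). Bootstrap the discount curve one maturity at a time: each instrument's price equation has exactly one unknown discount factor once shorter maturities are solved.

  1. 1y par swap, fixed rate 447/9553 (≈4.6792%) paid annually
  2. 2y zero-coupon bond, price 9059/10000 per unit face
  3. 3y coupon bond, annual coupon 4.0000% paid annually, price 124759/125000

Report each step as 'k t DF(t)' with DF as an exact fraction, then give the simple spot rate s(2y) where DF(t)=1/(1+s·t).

1 1 9553/10000
2 2 9059/10000
3 3 8881/10000
s(2y) = (1/(9059/10000) − 1)/(2) = 941/18118 ≈ 5.1937%

step 1 [1y] swap r/1=447/9553: DF=(1 − 447/9553·(0))/(1+447/9553) = 9553/10000 ≈ 0.955300
step 2 [2y] zero: DF = P = 9059/10000 ≈ 0.905900
step 3 [3y] bond c/1=1/25: DF=(124759/125000 − 1/25·(0.955300+0.905900))/(1+1/25) = 8881/10000 ≈ 0.888100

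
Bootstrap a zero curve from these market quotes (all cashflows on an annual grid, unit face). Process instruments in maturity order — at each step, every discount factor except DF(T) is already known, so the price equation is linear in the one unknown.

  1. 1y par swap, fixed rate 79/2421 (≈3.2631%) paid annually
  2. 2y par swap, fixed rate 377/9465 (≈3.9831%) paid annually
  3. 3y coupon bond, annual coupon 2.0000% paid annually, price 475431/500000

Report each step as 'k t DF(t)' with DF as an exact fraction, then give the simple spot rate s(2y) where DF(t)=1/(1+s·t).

1 1 2421/2500
2 2 4623/5000
3 3 8951/10000
s(2y) = (1/(4623/5000) − 1)/(2) = 377/9246 ≈ 4.0774%

step 1 [1y] swap r/1=79/2421: DF=(1 − 79/2421·(0))/(1+79/2421) = 2421/2500 ≈ 0.968400
step 2 [2y] swap r/1=377/9465: DF=(1 − 377/9465·(0.968400))/(1+377/9465) = 4623/5000 ≈ 0.924600
step 3 [3y] bond c/1=1/50: DF=(475431/500000 − 1/50·(0.968400+0.924600))/(1+1/50) = 8951/10000 ≈ 0.895100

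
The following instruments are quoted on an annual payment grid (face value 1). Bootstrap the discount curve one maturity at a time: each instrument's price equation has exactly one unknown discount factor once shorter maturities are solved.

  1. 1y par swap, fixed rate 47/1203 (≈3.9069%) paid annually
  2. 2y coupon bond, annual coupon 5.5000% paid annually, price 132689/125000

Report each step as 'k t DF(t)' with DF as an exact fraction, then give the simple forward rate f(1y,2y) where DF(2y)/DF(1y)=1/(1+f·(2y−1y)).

step 1 [1y] swap r/1=47/1203: DF=(1 − 47/1203·(0))/(1+47/1203) = 1203/1250 ≈ 0.962400
step 2 [2y] bond c/1=11/200: DF=(132689/125000 − 11/200·(0.962400))/(1+11/200) = 239/250 ≈ 0.956000

1 1 1203/1250
2 2 239/250
f(1y,2y) = ((1203/1250)/(239/250) − 1)/(1) = 8/1195 ≈ 0.6695%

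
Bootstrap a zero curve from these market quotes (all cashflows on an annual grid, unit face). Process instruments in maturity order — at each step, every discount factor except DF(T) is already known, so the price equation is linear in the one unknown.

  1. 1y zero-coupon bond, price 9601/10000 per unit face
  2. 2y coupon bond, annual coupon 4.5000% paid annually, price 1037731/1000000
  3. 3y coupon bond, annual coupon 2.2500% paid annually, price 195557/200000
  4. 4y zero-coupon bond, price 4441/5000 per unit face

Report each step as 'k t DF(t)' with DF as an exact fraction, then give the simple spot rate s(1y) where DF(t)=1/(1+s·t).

step 1 [1y] zero: DF = P = 9601/10000 ≈ 0.960100
step 2 [2y] bond c/1=9/200: DF=(1037731/1000000 − 9/200·(0.960100))/(1+9/200) = 9517/10000 ≈ 0.951700
step 3 [3y] bond c/1=9/400: DF=(195557/200000 − 9/400·(0.960100+0.951700))/(1+9/400) = 4571/5000 ≈ 0.914200
step 4 [4y] zero: DF = P = 4441/5000 ≈ 0.888200

1 1 9601/10000
2 2 9517/10000
3 3 4571/5000
4 4 4441/5000
s(1y) = (1/(9601/10000) − 1)/(1) = 399/9601 ≈ 4.1558%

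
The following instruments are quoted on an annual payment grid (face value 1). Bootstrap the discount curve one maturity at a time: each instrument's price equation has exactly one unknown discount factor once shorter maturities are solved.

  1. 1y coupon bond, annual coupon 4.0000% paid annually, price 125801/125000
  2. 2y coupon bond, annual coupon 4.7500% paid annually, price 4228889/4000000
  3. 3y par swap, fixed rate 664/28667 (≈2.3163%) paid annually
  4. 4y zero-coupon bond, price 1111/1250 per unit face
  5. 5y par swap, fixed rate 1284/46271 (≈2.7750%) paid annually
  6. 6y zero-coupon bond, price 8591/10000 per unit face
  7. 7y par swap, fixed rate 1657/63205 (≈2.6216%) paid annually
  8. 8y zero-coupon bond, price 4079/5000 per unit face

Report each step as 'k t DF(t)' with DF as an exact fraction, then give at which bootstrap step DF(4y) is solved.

step 1 [1y] bond c/1=1/25: DF=(125801/125000 − 1/25·(0))/(1+1/25) = 9677/10000 ≈ 0.967700
step 2 [2y] bond c/1=19/400: DF=(4228889/4000000 − 19/400·(0.967700))/(1+19/400) = 4827/5000 ≈ 0.965400
step 3 [3y] swap r/1=664/28667: DF=(1 − 664/28667·(0.967700+0.965400))/(1+664/28667) = 1167/1250 ≈ 0.933600
step 4 [4y] zero: DF = P = 1111/1250 ≈ 0.888800
step 5 [5y] swap r/1=1284/46271: DF=(1 − 1284/46271·(0.967700+0.965400+0.933600+0.888800))/(1+1284/46271) = 2179/2500 ≈ 0.871600
step 6 [6y] zero: DF = P = 8591/10000 ≈ 0.859100
step 7 [7y] swap r/1=1657/63205: DF=(1 − 1657/63205·(0.967700+0.965400+0.933600+0.888800+0.871600+0.859100))/(1+1657/63205) = 8343/10000 ≈ 0.834300
step 8 [8y] zero: DF = P = 4079/5000 ≈ 0.815800

1 1 9677/10000
2 2 4827/5000
3 3 1167/1250
4 4 1111/1250
5 5 2179/2500
6 6 8591/10000
7 7 8343/10000
8 8 4079/5000
DF(4y) is solved at step 4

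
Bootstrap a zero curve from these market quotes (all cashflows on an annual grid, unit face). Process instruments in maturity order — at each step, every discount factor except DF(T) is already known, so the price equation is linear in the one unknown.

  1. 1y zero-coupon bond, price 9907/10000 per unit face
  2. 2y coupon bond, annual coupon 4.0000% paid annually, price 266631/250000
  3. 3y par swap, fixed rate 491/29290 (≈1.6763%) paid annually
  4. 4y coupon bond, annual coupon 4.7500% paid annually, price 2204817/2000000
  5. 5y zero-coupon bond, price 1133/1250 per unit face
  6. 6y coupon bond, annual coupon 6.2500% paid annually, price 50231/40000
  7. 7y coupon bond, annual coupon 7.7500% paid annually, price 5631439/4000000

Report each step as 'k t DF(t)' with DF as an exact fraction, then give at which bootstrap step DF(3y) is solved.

step 1 [1y] zero: DF = P = 9907/10000 ≈ 0.990700
step 2 [2y] bond c/1=1/25: DF=(266631/250000 − 1/25·(0.990700))/(1+1/25) = 4937/5000 ≈ 0.987400
step 3 [3y] swap r/1=491/29290: DF=(1 − 491/29290·(0.990700+0.987400))/(1+491/29290) = 9509/10000 ≈ 0.950900
step 4 [4y] bond c/1=19/400: DF=(2204817/2000000 − 19/400·(0.990700+0.987400+0.950900))/(1+19/400) = 2299/2500 ≈ 0.919600
step 5 [5y] zero: DF = P = 1133/1250 ≈ 0.906400
step 6 [6y] bond c/1=1/16: DF=(50231/40000 − 1/16·(0.990700+0.987400+0.950900+0.919600+0.906400))/(1+1/16) = 4511/5000 ≈ 0.902200
step 7 [7y] bond c/1=31/400: DF=(5631439/4000000 − 31/400·(0.990700+0.987400+0.950900+0.919600+0.906400+0.902200))/(1+31/400) = 8997/10000 ≈ 0.899700

1 1 9907/10000
2 2 4937/5000
3 3 9509/10000
4 4 2299/2500
5 5 1133/1250
6 6 4511/5000
7 7 8997/10000
DF(3y) is solved at step 3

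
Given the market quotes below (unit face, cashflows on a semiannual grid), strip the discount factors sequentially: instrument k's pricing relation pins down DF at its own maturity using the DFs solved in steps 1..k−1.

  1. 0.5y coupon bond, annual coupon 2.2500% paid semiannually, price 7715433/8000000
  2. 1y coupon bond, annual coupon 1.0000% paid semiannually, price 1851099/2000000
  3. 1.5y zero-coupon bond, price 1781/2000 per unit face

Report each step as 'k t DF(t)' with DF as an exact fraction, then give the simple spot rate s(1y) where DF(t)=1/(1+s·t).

step 1 [0.5y] bond c/2=9/800: DF=(7715433/8000000 − 9/800·(0))/(1+9/800) = 9537/10000 ≈ 0.953700
step 2 [1y] bond c/2=1/200: DF=(1851099/2000000 − 1/200·(0.953700))/(1+1/200) = 4581/5000 ≈ 0.916200
step 3 [1.5y] zero: DF = P = 1781/2000 ≈ 0.890500

1 1/2 9537/10000
2 1 4581/5000
3 3/2 1781/2000
s(1y) = (1/(4581/5000) − 1)/(1) = 419/4581 ≈ 9.1465%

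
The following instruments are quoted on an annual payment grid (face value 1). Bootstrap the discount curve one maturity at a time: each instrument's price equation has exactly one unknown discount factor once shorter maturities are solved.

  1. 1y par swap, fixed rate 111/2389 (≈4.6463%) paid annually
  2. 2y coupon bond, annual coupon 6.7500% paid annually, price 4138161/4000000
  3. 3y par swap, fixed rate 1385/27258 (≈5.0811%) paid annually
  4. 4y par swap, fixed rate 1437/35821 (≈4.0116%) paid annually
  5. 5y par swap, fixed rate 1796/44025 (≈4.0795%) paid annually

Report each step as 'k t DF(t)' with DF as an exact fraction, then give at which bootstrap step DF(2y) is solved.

1 1 2389/2500
2 2 9087/10000
3 3 1723/2000
4 4 8563/10000
5 5 2051/2500
DF(2y) is solved at step 2

step 1 [1y] swap r/1=111/2389: DF=(1 − 111/2389·(0))/(1+111/2389) = 2389/2500 ≈ 0.955600
step 2 [2y] bond c/1=27/400: DF=(4138161/4000000 − 27/400·(0.955600))/(1+27/400) = 9087/10000 ≈ 0.908700
step 3 [3y] swap r/1=1385/27258: DF=(1 − 1385/27258·(0.955600+0.908700))/(1+1385/27258) = 1723/2000 ≈ 0.861500
step 4 [4y] swap r/1=1437/35821: DF=(1 − 1437/35821·(0.955600+0.908700+0.861500))/(1+1437/35821) = 8563/10000 ≈ 0.856300
step 5 [5y] swap r/1=1796/44025: DF=(1 − 1796/44025·(0.955600+0.908700+0.861500+0.856300))/(1+1796/44025) = 2051/2500 ≈ 0.820400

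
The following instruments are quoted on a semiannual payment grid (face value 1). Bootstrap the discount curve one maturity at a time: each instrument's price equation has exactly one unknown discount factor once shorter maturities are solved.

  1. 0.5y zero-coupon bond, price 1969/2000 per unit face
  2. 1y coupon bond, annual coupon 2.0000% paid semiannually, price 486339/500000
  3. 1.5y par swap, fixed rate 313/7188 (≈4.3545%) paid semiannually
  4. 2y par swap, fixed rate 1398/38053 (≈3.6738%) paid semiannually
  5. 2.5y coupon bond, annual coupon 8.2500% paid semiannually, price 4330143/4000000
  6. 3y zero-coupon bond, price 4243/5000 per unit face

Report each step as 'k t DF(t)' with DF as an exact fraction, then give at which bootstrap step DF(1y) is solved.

1 1/2 1969/2000
2 1 9533/10000
3 3/2 4687/5000
4 2 9301/10000
5 5/2 8889/10000
6 3 4243/5000
DF(1y) is solved at step 2

step 1 [0.5y] zero: DF = P = 1969/2000 ≈ 0.984500
step 2 [1y] bond c/2=1/100: DF=(486339/500000 − 1/100·(0.984500))/(1+1/100) = 9533/10000 ≈ 0.953300
step 3 [1.5y] swap r/2=313/14376: DF=(1 − 313/14376·(0.984500+0.953300))/(1+313/14376) = 4687/5000 ≈ 0.937400
step 4 [2y] swap r/2=699/38053: DF=(1 − 699/38053·(0.984500+0.953300+0.937400))/(1+699/38053) = 9301/10000 ≈ 0.930100
step 5 [2.5y] bond c/2=33/800: DF=(4330143/4000000 − 33/800·(0.984500+0.953300+0.937400+0.930100))/(1+33/800) = 8889/10000 ≈ 0.888900
step 6 [3y] zero: DF = P = 4243/5000 ≈ 0.848600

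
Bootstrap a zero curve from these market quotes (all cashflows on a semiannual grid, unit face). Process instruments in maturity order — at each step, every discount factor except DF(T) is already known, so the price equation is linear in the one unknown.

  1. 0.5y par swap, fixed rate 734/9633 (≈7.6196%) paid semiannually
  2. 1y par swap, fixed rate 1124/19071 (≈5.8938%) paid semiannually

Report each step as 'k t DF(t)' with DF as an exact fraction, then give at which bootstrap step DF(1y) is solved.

step 1 [0.5y] swap r/2=367/9633: DF=(1 − 367/9633·(0))/(1+367/9633) = 9633/10000 ≈ 0.963300
step 2 [1y] swap r/2=562/19071: DF=(1 − 562/19071·(0.963300))/(1+562/19071) = 4719/5000 ≈ 0.943800

1 1/2 9633/10000
2 1 4719/5000
DF(1y) is solved at step 2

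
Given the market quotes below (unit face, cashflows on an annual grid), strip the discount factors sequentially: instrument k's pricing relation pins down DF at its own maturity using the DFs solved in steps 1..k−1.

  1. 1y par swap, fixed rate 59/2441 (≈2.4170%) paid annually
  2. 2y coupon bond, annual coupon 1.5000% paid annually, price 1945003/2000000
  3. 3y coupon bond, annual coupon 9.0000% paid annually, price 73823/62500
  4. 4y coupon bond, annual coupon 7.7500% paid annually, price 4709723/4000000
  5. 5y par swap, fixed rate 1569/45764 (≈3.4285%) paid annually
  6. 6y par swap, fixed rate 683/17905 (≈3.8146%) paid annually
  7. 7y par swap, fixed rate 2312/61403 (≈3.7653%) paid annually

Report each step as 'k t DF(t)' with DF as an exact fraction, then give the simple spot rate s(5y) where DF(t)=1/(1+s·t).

1 1 2441/2500
2 2 9437/10000
3 3 9251/10000
4 4 8881/10000
5 5 8431/10000
6 6 7951/10000
7 7 961/1250
s(5y) = (1/(8431/10000) − 1)/(5) = 1569/42155 ≈ 3.7220%

step 1 [1y] swap r/1=59/2441: DF=(1 − 59/2441·(0))/(1+59/2441) = 2441/2500 ≈ 0.976400
step 2 [2y] bond c/1=3/200: DF=(1945003/2000000 − 3/200·(0.976400))/(1+3/200) = 9437/10000 ≈ 0.943700
step 3 [3y] bond c/1=9/100: DF=(73823/62500 − 9/100·(0.976400+0.943700))/(1+9/100) = 9251/10000 ≈ 0.925100
step 4 [4y] bond c/1=31/400: DF=(4709723/4000000 − 31/400·(0.976400+0.943700+0.925100))/(1+31/400) = 8881/10000 ≈ 0.888100
step 5 [5y] swap r/1=1569/45764: DF=(1 − 1569/45764·(0.976400+0.943700+0.925100+0.888100))/(1+1569/45764) = 8431/10000 ≈ 0.843100
step 6 [6y] swap r/1=683/17905: DF=(1 − 683/17905·(0.976400+0.943700+0.925100+0.888100+0.843100))/(1+683/17905) = 7951/10000 ≈ 0.795100
step 7 [7y] swap r/1=2312/61403: DF=(1 − 2312/61403·(0.976400+0.943700+0.925100+0.888100+0.843100+0.795100))/(1+2312/61403) = 961/1250 ≈ 0.768800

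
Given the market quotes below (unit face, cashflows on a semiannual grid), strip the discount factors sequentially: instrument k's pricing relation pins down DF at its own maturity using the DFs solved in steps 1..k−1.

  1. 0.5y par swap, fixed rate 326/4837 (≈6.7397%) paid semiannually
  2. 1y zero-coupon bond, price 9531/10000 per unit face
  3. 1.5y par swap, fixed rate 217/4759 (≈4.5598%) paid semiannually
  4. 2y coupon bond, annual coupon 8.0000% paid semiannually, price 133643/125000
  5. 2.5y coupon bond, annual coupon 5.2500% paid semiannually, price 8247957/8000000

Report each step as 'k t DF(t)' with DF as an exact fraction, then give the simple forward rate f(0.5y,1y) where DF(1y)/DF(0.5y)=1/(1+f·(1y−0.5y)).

step 1 [0.5y] swap r/2=163/4837: DF=(1 − 163/4837·(0))/(1+163/4837) = 4837/5000 ≈ 0.967400
step 2 [1y] zero: DF = P = 9531/10000 ≈ 0.953100
step 3 [1.5y] swap r/2=217/9518: DF=(1 − 217/9518·(0.967400+0.953100))/(1+217/9518) = 9349/10000 ≈ 0.934900
step 4 [2y] bond c/2=1/25: DF=(133643/125000 − 1/25·(0.967400+0.953100+0.934900))/(1+1/25) = 4591/5000 ≈ 0.918200
step 5 [2.5y] bond c/2=21/800: DF=(8247957/8000000 − 21/800·(0.967400+0.953100+0.934900+0.918200))/(1+21/800) = 9081/10000 ≈ 0.908100

1 1/2 4837/5000
2 1 9531/10000
3 3/2 9349/10000
4 2 4591/5000
5 5/2 9081/10000
f(0.5y,1y) = ((4837/5000)/(9531/10000) − 1)/(1/2) = 286/9531 ≈ 3.0007%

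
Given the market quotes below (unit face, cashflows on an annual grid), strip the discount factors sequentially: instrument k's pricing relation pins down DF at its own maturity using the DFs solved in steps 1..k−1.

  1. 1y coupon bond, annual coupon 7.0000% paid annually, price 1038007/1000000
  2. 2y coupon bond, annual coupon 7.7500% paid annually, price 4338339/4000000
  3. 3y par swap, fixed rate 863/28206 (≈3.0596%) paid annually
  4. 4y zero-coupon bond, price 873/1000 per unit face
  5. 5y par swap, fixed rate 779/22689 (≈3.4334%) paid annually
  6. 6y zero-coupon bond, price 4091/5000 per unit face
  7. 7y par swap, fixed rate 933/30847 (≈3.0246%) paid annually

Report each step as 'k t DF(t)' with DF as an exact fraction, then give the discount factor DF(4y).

1 1 9701/10000
2 2 1171/1250
3 3 9137/10000
4 4 873/1000
5 5 4221/5000
6 6 4091/5000
7 7 4067/5000
DF(4y) = 873/1000 ≈ 0.873000

step 1 [1y] bond c/1=7/100: DF=(1038007/1000000 − 7/100·(0))/(1+7/100) = 9701/10000 ≈ 0.970100
step 2 [2y] bond c/1=31/400: DF=(4338339/4000000 − 31/400·(0.970100))/(1+31/400) = 1171/1250 ≈ 0.936800
step 3 [3y] swap r/1=863/28206: DF=(1 − 863/28206·(0.970100+0.936800))/(1+863/28206) = 9137/10000 ≈ 0.913700
step 4 [4y] zero: DF = P = 873/1000 ≈ 0.873000
step 5 [5y] swap r/1=779/22689: DF=(1 − 779/22689·(0.970100+0.936800+0.913700+0.873000))/(1+779/22689) = 4221/5000 ≈ 0.844200
step 6 [6y] zero: DF = P = 4091/5000 ≈ 0.818200
step 7 [7y] swap r/1=933/30847: DF=(1 − 933/30847·(0.970100+0.936800+0.913700+0.873000+0.844200+0.818200))/(1+933/30847) = 4067/5000 ≈ 0.813400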